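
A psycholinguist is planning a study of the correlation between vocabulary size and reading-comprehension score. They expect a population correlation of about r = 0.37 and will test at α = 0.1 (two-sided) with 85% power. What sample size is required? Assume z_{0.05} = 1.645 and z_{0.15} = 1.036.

Fisher's z: C = ½·ln((1+r)/(1−r)) = ½·ln(2.1746) = 0.3884.
n = ((z_{α/2} + z_β)/C)² + 3.
(1.645 + 1.036) / 0.3884 = 2.681 / 0.3884 = 6.903.
n = 6.903² + 3 = 47.65 + 3 = 50.6.
Round up.

n = 51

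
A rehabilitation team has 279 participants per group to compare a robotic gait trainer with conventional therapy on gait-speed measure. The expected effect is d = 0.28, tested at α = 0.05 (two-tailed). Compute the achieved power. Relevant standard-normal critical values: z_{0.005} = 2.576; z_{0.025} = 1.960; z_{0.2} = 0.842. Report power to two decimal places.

power ≈ 0.91

For two equal groups, power = Φ(d·√(n/2) − z_{α/2}).
d·√(n/2) = 0.28 × √(279/2) = 0.28 × 11.811 = 3.307.
z_β = 3.307 − 1.960 = 1.347.
Power = Φ(1.347) = 0.911.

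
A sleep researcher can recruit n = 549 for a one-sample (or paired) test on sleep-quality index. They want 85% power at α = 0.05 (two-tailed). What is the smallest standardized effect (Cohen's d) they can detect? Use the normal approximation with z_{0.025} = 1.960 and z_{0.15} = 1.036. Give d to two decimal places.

For a single sample (or paired design) of n = 549: d_min = (z_{α/2} + z_β)/√n.
z-sum = 1.960 + 1.036 = 2.996.
d_min = 2.996 / √549 = 2.996 / 23.431 = 0.128.

d_min ≈ 0.13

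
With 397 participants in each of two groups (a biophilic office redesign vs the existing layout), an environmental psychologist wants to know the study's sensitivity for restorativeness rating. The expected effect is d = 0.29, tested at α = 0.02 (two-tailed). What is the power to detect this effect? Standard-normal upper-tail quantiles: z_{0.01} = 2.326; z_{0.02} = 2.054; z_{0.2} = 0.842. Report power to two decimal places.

For two equal groups, power = Φ(d·√(n/2) − z_{α/2}).
d·√(n/2) = 0.29 × √(397/2) = 0.29 × 14.089 = 4.086.
z_β = 4.086 − 2.326 = 1.760.
Power = Φ(1.760) = 0.961.

power ≈ 0.96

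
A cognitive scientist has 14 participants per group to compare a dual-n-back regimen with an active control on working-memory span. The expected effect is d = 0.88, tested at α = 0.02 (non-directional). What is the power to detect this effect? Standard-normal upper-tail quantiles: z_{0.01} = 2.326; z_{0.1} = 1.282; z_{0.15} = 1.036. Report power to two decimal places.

power ≈ 0.50

For two equal groups, power = Φ(d·√(n/2) − z_{α/2}).
d·√(n/2) = 0.88 × √(14/2) = 0.88 × 2.646 = 2.328.
z_β = 2.328 − 2.326 = 0.002.
Power = Φ(0.002) = 0.501.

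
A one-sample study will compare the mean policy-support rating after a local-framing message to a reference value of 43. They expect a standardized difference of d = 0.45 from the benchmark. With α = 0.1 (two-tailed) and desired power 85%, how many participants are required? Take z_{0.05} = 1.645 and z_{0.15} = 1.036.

n = 36

For a one-sample test: n = ((z_{α/2} + z_β) / d)².
z_{α/2} + z_β = 1.645 + 1.036 = 2.681.
n = (2.681 / 0.45)² = 5.958² = 35.50.
Round up.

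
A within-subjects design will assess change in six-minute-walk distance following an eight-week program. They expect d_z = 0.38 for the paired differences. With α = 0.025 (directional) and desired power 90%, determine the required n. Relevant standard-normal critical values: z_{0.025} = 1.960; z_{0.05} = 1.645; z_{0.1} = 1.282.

n = 73 pairs

For a paired (one-sample on differences) test: n = ((z_{α} + z_β) / d)².
z_{α} + z_β = 1.960 + 1.282 = 3.242.
n = (3.242 / 0.38)² = 8.532² = 72.79.
Round up.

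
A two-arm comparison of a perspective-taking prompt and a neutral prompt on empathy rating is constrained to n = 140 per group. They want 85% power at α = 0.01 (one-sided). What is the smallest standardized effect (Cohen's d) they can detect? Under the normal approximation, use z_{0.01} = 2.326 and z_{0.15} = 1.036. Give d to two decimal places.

d_min ≈ 0.40

For two independent groups of n = 140 each: d_min = (z_{α} + z_β)·√(2/n).
z-sum = 2.326 + 1.036 = 3.362.
d_min = 3.362 × √(2/140) = 3.362 × 0.1195 = 0.402.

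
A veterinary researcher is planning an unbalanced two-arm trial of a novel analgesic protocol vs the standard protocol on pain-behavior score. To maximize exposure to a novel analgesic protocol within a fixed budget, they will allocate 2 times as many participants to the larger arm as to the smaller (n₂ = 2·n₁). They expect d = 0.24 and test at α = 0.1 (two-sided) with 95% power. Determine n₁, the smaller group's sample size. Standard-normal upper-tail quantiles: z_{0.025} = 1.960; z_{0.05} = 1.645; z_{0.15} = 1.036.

With allocation ratio k = n₂/n₁ = 2, Var(x̄₁−x̄₂) = σ²(1/n₁ + 1/(k·n₁)) = σ²·(k+1)/(k·n₁).
So n₁ = (1 + 1/k)·((z_{α/2} + z_β)/d)² = 1.500 × (3.290/0.24)².
n₁ = 1.500 × 187.92 = 281.9.
Round up: n₁ = 282, giving n₂ = 2 × 282 = 564.

n₁ = 282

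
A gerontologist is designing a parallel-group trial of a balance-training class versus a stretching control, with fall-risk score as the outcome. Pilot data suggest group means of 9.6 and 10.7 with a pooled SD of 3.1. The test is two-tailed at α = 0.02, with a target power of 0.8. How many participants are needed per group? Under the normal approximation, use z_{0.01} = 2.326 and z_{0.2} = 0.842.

Cohen's d = |M₁ − M₂| / SD_pooled = |9.6 − 10.7| / 3.1 = 1.1 / 3.1 = 0.355.
For two independent groups with equal n: n = 2·((z_{α/2} + z_β) / d)².
z_{α/2} + z_β = 2.326 + 0.842 = 3.168.
n = 2 × (3.168 / 0.355)² = 2 × 8.924² = 2 × 79.64 = 159.3.
Round up to the next whole participant.

n = 160 per group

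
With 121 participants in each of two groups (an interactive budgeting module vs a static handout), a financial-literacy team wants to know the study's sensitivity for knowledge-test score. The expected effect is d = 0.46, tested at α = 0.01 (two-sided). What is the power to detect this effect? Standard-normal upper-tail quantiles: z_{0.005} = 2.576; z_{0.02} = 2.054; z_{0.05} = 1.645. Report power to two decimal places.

power ≈ 0.84

For two equal groups, power = Φ(d·√(n/2) − z_{α/2}).
d·√(n/2) = 0.46 × √(121/2) = 0.46 × 7.778 = 3.578.
z_β = 3.578 − 2.576 = 1.002.
Power = Φ(1.002) = 0.842.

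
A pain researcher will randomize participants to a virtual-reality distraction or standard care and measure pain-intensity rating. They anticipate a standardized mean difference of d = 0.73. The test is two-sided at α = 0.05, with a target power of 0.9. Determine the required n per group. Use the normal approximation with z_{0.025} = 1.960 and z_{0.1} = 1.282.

n = 40 per group

For two independent groups with equal n: n = 2·((z_{α/2} + z_β) / d)².
z_{α/2} + z_β = 1.960 + 1.282 = 3.242.
n = 2 × (3.242 / 0.73)² = 2 × 4.441² = 2 × 19.72 = 39.4.
Round up to the next whole participant.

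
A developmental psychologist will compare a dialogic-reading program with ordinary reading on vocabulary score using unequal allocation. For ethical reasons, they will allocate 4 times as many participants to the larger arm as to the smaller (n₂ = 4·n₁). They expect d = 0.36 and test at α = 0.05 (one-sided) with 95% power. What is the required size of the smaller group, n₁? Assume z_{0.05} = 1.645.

n₁ = 105

With allocation ratio k = n₂/n₁ = 4, Var(x̄₁−x̄₂) = σ²(1/n₁ + 1/(k·n₁)) = σ²·(k+1)/(k·n₁).
So n₁ = (1 + 1/k)·((z_{α} + z_β)/d)² = 1.250 × (3.290/0.36)².
n₁ = 1.250 × 83.52 = 104.4.
Round up: n₁ = 105, giving n₂ = 4 × 105 = 420.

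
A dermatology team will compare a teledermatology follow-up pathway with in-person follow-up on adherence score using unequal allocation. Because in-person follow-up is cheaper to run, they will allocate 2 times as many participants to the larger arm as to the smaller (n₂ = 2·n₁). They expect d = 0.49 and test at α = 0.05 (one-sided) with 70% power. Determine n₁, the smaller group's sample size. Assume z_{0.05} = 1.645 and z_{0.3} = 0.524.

n₁ = 30

With allocation ratio k = n₂/n₁ = 2, Var(x̄₁−x̄₂) = σ²(1/n₁ + 1/(k·n₁)) = σ²·(k+1)/(k·n₁).
So n₁ = (1 + 1/k)·((z_{α} + z_β)/d)² = 1.500 × (2.169/0.49)².
n₁ = 1.500 × 19.59 = 29.4.
Round up: n₁ = 30, giving n₂ = 2 × 30 = 60.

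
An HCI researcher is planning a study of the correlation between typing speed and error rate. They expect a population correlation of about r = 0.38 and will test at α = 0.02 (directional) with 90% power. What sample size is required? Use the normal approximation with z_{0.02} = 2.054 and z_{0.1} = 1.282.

Fisher's z: C = ½·ln((1+r)/(1−r)) = ½·ln(2.2258) = 0.4001.
n = ((z_{α} + z_β)/C)² + 3.
(2.054 + 1.282) / 0.4001 = 3.336 / 0.4001 = 8.338.
n = 8.338² + 3 = 69.52 + 3 = 72.5.
Round up.

n = 73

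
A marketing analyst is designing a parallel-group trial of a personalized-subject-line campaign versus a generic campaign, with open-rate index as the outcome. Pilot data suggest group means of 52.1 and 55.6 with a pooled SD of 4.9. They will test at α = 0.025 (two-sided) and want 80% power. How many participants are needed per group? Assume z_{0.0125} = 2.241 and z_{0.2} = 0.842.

n = 38 per group

Cohen's d = |M₁ − M₂| / SD_pooled = |52.1 − 55.6| / 4.9 = 3.5 / 4.9 = 0.714.
For two independent groups with equal n: n = 2·((z_{α/2} + z_β) / d)².
z_{α/2} + z_β = 2.241 + 0.842 = 3.083.
n = 2 × (3.083 / 0.714)² = 2 × 4.318² = 2 × 18.64 = 37.3.
Round up to the next whole participant.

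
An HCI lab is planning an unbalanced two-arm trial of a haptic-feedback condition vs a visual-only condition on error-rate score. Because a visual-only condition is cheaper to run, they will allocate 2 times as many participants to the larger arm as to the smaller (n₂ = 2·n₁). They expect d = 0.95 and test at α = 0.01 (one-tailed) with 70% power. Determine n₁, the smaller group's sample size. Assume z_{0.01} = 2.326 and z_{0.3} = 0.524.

n₁ = 14

With allocation ratio k = n₂/n₁ = 2, Var(x̄₁−x̄₂) = σ²(1/n₁ + 1/(k·n₁)) = σ²·(k+1)/(k·n₁).
So n₁ = (1 + 1/k)·((z_{α} + z_β)/d)² = 1.500 × (2.850/0.95)².
n₁ = 1.500 × 9.00 = 13.5.
Round up: n₁ = 14, giving n₂ = 2 × 14 = 28.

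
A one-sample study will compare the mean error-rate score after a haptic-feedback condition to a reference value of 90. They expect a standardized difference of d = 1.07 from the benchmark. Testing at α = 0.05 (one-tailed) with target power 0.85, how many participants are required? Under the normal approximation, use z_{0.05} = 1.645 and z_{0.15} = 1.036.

For a one-sample test: n = ((z_{α} + z_β) / d)².
z_{α} + z_β = 1.645 + 1.036 = 2.681.
n = (2.681 / 1.07)² = 2.506² = 6.28.
Round up.

n = 7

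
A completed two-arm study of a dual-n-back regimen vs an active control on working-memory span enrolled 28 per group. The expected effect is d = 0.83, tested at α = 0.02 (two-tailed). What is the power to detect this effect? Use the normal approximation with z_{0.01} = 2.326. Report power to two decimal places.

For two equal groups, power = Φ(d·√(n/2) − z_{α/2}).
d·√(n/2) = 0.83 × √(28/2) = 0.83 × 3.742 = 3.106.
z_β = 3.106 − 2.326 = 0.780.
Power = Φ(0.780) = 0.782.

power ≈ 0.78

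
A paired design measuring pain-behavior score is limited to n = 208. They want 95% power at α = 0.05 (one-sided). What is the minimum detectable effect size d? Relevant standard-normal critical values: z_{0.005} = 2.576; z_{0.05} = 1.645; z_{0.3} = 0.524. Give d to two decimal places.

d_min ≈ 0.23

For a single sample (or paired design) of n = 208: d_min = (z_{α} + z_β)/√n.
z-sum = 1.645 + 1.645 = 3.290.
d_min = 3.290 / √208 = 3.290 / 14.422 = 0.228.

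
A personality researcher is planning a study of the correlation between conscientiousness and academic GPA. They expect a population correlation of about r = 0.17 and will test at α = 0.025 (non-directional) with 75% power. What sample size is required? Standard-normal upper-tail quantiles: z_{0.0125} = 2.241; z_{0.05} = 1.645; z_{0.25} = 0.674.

Fisher's z: C = ½·ln((1+r)/(1−r)) = ½·ln(1.4096) = 0.1717.
n = ((z_{α/2} + z_β)/C)² + 3.
(2.241 + 0.674) / 0.1717 = 2.915 / 0.1717 = 16.977.
n = 16.977² + 3 = 288.23 + 3 = 291.2.
Round up.

n = 292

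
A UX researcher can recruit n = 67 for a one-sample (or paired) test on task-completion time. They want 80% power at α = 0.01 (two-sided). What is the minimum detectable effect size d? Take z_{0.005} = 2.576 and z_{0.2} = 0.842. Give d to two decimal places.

For a single sample (or paired design) of n = 67: d_min = (z_{α/2} + z_β)/√n.
z-sum = 2.576 + 0.842 = 3.418.
d_min = 3.418 / √67 = 3.418 / 8.185 = 0.418.

d_min ≈ 0.42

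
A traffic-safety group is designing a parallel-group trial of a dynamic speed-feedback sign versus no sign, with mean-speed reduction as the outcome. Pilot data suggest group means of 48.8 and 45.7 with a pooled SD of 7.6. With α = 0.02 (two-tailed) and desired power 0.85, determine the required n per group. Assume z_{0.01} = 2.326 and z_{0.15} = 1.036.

n = 136 per group

Cohen's d = |M₁ − M₂| / SD_pooled = |48.8 − 45.7| / 7.6 = 3.1 / 7.6 = 0.408.
For two independent groups with equal n: n = 2·((z_{α/2} + z_β) / d)².
z_{α/2} + z_β = 2.326 + 1.036 = 3.362.
n = 2 × (3.362 / 0.408)² = 2 × 8.240² = 2 × 67.90 = 135.8.
Round up to the next whole participant.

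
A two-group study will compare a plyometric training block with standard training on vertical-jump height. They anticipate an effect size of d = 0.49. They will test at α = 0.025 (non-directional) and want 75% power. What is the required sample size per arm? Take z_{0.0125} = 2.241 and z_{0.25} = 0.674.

n = 71 per group

For two independent groups with equal n: n = 2·((z_{α/2} + z_β) / d)².
z_{α/2} + z_β = 2.241 + 0.674 = 2.915.
n = 2 × (2.915 / 0.49)² = 2 × 5.949² = 2 × 35.39 = 70.8.
Round up to the next whole participant.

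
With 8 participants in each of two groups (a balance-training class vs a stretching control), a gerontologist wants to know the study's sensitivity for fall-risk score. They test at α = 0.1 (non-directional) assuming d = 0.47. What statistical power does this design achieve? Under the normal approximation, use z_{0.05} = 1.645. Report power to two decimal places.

For two equal groups, power = Φ(d·√(n/2) − z_{α/2}).
d·√(n/2) = 0.47 × √(8/2) = 0.47 × 2.000 = 0.940.
z_β = 0.940 − 1.645 = -0.705.
Power = Φ(-0.705) = 0.240.

power ≈ 0.24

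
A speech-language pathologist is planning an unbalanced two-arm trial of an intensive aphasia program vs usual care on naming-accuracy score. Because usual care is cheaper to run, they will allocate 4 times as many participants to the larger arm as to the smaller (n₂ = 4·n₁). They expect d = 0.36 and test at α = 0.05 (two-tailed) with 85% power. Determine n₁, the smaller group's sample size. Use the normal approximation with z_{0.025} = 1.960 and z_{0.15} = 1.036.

With allocation ratio k = n₂/n₁ = 4, Var(x̄₁−x̄₂) = σ²(1/n₁ + 1/(k·n₁)) = σ²·(k+1)/(k·n₁).
So n₁ = (1 + 1/k)·((z_{α/2} + z_β)/d)² = 1.250 × (2.996/0.36)².
n₁ = 1.250 × 69.26 = 86.6.
Round up: n₁ = 87, giving n₂ = 4 × 87 = 348.

n₁ = 87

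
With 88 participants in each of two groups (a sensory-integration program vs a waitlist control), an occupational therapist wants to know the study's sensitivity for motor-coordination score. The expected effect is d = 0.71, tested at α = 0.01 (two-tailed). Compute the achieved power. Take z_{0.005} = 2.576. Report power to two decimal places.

power ≈ 0.98

For two equal groups, power = Φ(d·√(n/2) − z_{α/2}).
d·√(n/2) = 0.71 × √(88/2) = 0.71 × 6.633 = 4.710.
z_β = 4.710 − 2.576 = 2.134.
Power = Φ(2.134) = 0.984.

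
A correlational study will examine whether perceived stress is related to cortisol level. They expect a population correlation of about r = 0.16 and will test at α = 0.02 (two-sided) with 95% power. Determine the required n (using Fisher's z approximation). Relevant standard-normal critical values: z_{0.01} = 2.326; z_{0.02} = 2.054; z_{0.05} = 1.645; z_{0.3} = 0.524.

n = 609

Fisher's z: C = ½·ln((1+r)/(1−r)) = ½·ln(1.3810) = 0.1614.
n = ((z_{α/2} + z_β)/C)² + 3.
(2.326 + 1.645) / 0.1614 = 3.971 / 0.1614 = 24.603.
n = 24.603² + 3 = 605.33 + 3 = 608.3.
Round up.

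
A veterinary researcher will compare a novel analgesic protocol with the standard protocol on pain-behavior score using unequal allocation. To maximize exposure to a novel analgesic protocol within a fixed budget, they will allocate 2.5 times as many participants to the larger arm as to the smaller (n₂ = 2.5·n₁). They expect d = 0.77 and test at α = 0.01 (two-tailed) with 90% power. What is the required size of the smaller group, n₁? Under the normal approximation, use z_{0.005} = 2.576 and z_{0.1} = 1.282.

With allocation ratio k = n₂/n₁ = 2.5, Var(x̄₁−x̄₂) = σ²(1/n₁ + 1/(k·n₁)) = σ²·(k+1)/(k·n₁).
So n₁ = (1 + 1/k)·((z_{α/2} + z_β)/d)² = 1.400 × (3.858/0.77)².
n₁ = 1.400 × 25.10 = 35.1.
Round up: n₁ = 36, giving n₂ = 2.5 × 36 = 90.

n₁ = 36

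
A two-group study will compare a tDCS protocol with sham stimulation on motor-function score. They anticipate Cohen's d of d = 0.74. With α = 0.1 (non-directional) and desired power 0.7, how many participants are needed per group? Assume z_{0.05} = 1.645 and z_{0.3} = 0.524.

For two independent groups with equal n: n = 2·((z_{α/2} + z_β) / d)².
z_{α/2} + z_β = 1.645 + 0.524 = 2.169.
n = 2 × (2.169 / 0.74)² = 2 × 2.931² = 2 × 8.59 = 17.2.
Round up to the next whole participant.

n = 18 per group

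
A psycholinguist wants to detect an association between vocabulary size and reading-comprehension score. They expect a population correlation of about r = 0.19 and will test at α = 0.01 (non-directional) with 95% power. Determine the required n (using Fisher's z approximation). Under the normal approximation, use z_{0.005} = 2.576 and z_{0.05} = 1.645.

n = 485

Fisher's z: C = ½·ln((1+r)/(1−r)) = ½·ln(1.4691) = 0.1923.
n = ((z_{α/2} + z_β)/C)² + 3.
(2.576 + 1.645) / 0.1923 = 4.221 / 0.1923 = 21.950.
n = 21.950² + 3 = 481.81 + 3 = 484.8.
Round up.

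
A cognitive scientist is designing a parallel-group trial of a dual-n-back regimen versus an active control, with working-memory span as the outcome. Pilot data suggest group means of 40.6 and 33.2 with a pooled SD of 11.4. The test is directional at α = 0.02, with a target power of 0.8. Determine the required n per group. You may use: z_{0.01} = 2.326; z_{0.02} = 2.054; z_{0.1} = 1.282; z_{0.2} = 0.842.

n = 40 per group

Cohen's d = |M₁ − M₂| / SD_pooled = |40.6 − 33.2| / 11.4 = 7.4 / 11.4 = 0.649.
For two independent groups with equal n: n = 2·((z_{α} + z_β) / d)².
z_{α} + z_β = 2.054 + 0.842 = 2.896.
n = 2 × (2.896 / 0.649)² = 2 × 4.462² = 2 × 19.91 = 39.8.
Round up to the next whole participant.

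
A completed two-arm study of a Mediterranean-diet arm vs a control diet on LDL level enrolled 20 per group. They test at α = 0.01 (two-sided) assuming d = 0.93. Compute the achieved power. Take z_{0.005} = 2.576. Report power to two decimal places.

power ≈ 0.64

For two equal groups, power = Φ(d·√(n/2) − z_{α/2}).
d·√(n/2) = 0.93 × √(20/2) = 0.93 × 3.162 = 2.941.
z_β = 2.941 − 2.576 = 0.365.
Power = Φ(0.365) = 0.642.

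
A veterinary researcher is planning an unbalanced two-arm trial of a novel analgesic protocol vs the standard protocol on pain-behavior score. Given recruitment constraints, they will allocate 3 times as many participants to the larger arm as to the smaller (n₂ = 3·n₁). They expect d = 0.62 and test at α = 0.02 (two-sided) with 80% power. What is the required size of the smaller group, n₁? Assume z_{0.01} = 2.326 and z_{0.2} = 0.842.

n₁ = 35

With allocation ratio k = n₂/n₁ = 3, Var(x̄₁−x̄₂) = σ²(1/n₁ + 1/(k·n₁)) = σ²·(k+1)/(k·n₁).
So n₁ = (1 + 1/k)·((z_{α/2} + z_β)/d)² = 1.333 × (3.168/0.62)².
n₁ = 1.333 × 26.11 = 34.8.
Round up: n₁ = 35, giving n₂ = 3 × 35 = 105.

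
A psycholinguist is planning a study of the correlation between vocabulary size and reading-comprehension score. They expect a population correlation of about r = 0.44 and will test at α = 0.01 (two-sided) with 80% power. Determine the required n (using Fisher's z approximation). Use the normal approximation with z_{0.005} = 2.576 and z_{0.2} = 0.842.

n = 56

Fisher's z: C = ½·ln((1+r)/(1−r)) = ½·ln(2.5714) = 0.4722.
n = ((z_{α/2} + z_β)/C)² + 3.
(2.576 + 0.842) / 0.4722 = 3.418 / 0.4722 = 7.238.
n = 7.238² + 3 = 52.40 + 3 = 55.4.
Round up.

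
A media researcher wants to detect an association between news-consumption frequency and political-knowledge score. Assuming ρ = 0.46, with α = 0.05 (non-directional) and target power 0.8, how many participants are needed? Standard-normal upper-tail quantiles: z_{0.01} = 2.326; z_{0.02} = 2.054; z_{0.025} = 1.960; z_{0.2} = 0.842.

n = 35

Fisher's z: C = ½·ln((1+r)/(1−r)) = ½·ln(2.7037) = 0.4973.
n = ((z_{α/2} + z_β)/C)² + 3.
(1.960 + 0.842) / 0.4973 = 2.802 / 0.4973 = 5.634.
n = 5.634² + 3 = 31.75 + 3 = 34.7.
Round up.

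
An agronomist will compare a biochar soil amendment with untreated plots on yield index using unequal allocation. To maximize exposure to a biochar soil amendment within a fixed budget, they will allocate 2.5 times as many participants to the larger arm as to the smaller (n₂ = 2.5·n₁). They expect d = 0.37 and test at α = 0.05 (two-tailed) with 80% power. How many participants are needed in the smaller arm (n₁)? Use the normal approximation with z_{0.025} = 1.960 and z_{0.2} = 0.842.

With allocation ratio k = n₂/n₁ = 2.5, Var(x̄₁−x̄₂) = σ²(1/n₁ + 1/(k·n₁)) = σ²·(k+1)/(k·n₁).
So n₁ = (1 + 1/k)·((z_{α/2} + z_β)/d)² = 1.400 × (2.802/0.37)².
n₁ = 1.400 × 57.35 = 80.3.
Round up: n₁ = 81, giving n₂ = ⌈2.5 × 81⌉ = ⌈202.5⌉ = 203.

n₁ = 81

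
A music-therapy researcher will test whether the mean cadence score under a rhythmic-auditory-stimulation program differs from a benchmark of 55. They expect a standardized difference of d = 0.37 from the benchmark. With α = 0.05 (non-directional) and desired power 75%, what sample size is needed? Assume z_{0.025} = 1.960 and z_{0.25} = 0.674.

For a one-sample test: n = ((z_{α/2} + z_β) / d)².
z_{α/2} + z_β = 1.960 + 0.674 = 2.634.
n = (2.634 / 0.37)² = 7.119² = 50.68.
Round up.

n = 51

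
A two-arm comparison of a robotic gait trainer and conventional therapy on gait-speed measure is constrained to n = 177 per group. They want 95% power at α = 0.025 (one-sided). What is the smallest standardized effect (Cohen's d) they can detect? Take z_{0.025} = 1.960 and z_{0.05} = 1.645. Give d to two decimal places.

d_min ≈ 0.38

For two independent groups of n = 177 each: d_min = (z_{α} + z_β)·√(2/n).
z-sum = 1.960 + 1.645 = 3.605.
d_min = 3.605 × √(2/177) = 3.605 × 0.1063 = 0.383.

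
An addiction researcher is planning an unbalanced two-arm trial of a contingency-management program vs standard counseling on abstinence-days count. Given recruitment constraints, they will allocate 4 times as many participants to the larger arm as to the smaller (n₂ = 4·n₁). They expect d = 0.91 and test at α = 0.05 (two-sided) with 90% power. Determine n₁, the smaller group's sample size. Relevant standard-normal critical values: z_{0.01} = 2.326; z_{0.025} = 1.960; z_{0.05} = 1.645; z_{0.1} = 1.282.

n₁ = 16

With allocation ratio k = n₂/n₁ = 4, Var(x̄₁−x̄₂) = σ²(1/n₁ + 1/(k·n₁)) = σ²·(k+1)/(k·n₁).
So n₁ = (1 + 1/k)·((z_{α/2} + z_β)/d)² = 1.250 × (3.242/0.91)².
n₁ = 1.250 × 12.69 = 15.9.
Round up: n₁ = 16, giving n₂ = 4 × 16 = 64.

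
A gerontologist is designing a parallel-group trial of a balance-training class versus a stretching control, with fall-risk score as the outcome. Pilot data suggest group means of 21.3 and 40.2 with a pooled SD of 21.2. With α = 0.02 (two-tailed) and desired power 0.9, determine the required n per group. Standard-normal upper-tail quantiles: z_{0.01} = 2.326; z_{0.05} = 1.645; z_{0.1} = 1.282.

Cohen's d = |M₁ − M₂| / SD_pooled = |21.3 − 40.2| / 21.2 = 18.9 / 21.2 = 0.892.
For two independent groups with equal n: n = 2·((z_{α/2} + z_β) / d)².
z_{α/2} + z_β = 2.326 + 1.282 = 3.608.
n = 2 × (3.608 / 0.892)² = 2 × 4.045² = 2 × 16.36 = 32.7.
Round up to the next whole participant.

n = 33 per group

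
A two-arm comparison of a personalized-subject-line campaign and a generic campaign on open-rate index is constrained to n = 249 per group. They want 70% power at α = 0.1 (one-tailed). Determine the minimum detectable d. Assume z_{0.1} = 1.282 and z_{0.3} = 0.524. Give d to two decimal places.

For two independent groups of n = 249 each: d_min = (z_{α} + z_β)·√(2/n).
z-sum = 1.282 + 0.524 = 1.806.
d_min = 1.806 × √(2/249) = 1.806 × 0.0896 = 0.162.

d_min ≈ 0.16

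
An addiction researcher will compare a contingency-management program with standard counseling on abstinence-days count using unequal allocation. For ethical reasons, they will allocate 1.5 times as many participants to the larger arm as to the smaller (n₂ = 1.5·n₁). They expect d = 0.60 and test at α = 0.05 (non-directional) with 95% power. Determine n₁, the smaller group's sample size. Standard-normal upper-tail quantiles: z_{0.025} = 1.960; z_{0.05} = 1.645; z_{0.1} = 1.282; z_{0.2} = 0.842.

n₁ = 61

With allocation ratio k = n₂/n₁ = 1.5, Var(x̄₁−x̄₂) = σ²(1/n₁ + 1/(k·n₁)) = σ²·(k+1)/(k·n₁).
So n₁ = (1 + 1/k)·((z_{α/2} + z_β)/d)² = 1.667 × (3.605/0.60)².
n₁ = 1.667 × 36.10 = 60.2.
Round up: n₁ = 61, giving n₂ = ⌈1.5 × 61⌉ = ⌈91.5⌉ = 92.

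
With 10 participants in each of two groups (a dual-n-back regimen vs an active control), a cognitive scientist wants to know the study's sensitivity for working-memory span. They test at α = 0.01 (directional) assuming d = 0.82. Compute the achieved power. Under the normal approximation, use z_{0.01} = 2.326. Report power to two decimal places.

power ≈ 0.31

For two equal groups, power = Φ(d·√(n/2) − z_{α}).
d·√(n/2) = 0.82 × √(10/2) = 0.82 × 2.236 = 1.834.
z_β = 1.834 − 2.326 = -0.492.
Power = Φ(-0.492) = 0.311.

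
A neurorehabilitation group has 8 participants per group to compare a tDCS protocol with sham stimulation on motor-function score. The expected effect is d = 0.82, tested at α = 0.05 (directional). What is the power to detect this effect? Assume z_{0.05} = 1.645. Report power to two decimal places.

For two equal groups, power = Φ(d·√(n/2) − z_{α}).
d·√(n/2) = 0.82 × √(8/2) = 0.82 × 2.000 = 1.640.
z_β = 1.640 − 1.645 = -0.005.
Power = Φ(-0.005) = 0.498.

power ≈ 0.50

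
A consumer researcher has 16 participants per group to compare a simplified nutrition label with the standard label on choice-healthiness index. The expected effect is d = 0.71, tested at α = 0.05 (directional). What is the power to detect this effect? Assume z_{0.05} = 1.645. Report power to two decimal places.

power ≈ 0.64

For two equal groups, power = Φ(d·√(n/2) − z_{α}).
d·√(n/2) = 0.71 × √(16/2) = 0.71 × 2.828 = 2.008.
z_β = 2.008 − 1.645 = 0.363.
Power = Φ(0.363) = 0.642.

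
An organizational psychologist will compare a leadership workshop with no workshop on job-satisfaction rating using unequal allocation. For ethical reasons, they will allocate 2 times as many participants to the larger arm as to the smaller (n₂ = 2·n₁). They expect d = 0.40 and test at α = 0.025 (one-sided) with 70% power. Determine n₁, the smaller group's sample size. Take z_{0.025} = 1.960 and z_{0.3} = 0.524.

With allocation ratio k = n₂/n₁ = 2, Var(x̄₁−x̄₂) = σ²(1/n₁ + 1/(k·n₁)) = σ²·(k+1)/(k·n₁).
So n₁ = (1 + 1/k)·((z_{α} + z_β)/d)² = 1.500 × (2.484/0.40)².
n₁ = 1.500 × 38.56 = 57.8.
Round up: n₁ = 58, giving n₂ = 2 × 58 = 116.

n₁ = 58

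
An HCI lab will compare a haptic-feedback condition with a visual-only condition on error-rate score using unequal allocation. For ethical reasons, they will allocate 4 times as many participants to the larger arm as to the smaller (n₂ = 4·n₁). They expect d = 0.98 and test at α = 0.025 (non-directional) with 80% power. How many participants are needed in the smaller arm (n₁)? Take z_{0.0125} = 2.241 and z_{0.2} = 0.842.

With allocation ratio k = n₂/n₁ = 4, Var(x̄₁−x̄₂) = σ²(1/n₁ + 1/(k·n₁)) = σ²·(k+1)/(k·n₁).
So n₁ = (1 + 1/k)·((z_{α/2} + z_β)/d)² = 1.250 × (3.083/0.98)².
n₁ = 1.250 × 9.90 = 12.4.
Round up: n₁ = 13, giving n₂ = 4 × 13 = 52.

n₁ = 13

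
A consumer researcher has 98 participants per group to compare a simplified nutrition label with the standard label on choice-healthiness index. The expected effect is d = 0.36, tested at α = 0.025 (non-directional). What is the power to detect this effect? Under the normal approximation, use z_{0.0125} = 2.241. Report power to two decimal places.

For two equal groups, power = Φ(d·√(n/2) − z_{α/2}).
d·√(n/2) = 0.36 × √(98/2) = 0.36 × 7.000 = 2.520.
z_β = 2.520 − 2.241 = 0.279.
Power = Φ(0.279) = 0.610.

power ≈ 0.61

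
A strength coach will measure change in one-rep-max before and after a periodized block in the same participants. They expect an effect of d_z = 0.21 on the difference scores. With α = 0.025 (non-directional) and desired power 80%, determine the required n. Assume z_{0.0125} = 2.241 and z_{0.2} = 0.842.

n = 216 pairs

For a paired (one-sample on differences) test: n = ((z_{α/2} + z_β) / d)².
z_{α/2} + z_β = 2.241 + 0.842 = 3.083.
n = (3.083 / 0.21)² = 14.681² = 215.53.
Round up.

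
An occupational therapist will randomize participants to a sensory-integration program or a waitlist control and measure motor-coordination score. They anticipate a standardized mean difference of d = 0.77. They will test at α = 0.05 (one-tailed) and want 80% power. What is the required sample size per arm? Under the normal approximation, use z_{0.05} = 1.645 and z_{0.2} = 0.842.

For two independent groups with equal n: n = 2·((z_{α} + z_β) / d)².
z_{α} + z_β = 1.645 + 0.842 = 2.487.
n = 2 × (2.487 / 0.77)² = 2 × 3.230² = 2 × 10.43 = 20.9.
Round up to the next whole participant.

n = 21 per group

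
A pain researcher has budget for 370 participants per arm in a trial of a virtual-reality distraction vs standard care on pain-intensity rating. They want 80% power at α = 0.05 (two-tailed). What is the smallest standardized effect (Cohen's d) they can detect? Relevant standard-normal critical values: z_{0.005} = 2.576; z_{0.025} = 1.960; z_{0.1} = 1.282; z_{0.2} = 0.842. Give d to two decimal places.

d_min ≈ 0.21

For two independent groups of n = 370 each: d_min = (z_{α/2} + z_β)·√(2/n).
z-sum = 1.960 + 0.842 = 2.802.
d_min = 2.802 × √(2/370) = 2.802 × 0.0735 = 0.206.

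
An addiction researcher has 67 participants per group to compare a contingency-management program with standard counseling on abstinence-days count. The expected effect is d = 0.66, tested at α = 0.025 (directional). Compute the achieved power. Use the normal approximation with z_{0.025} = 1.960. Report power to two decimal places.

For two equal groups, power = Φ(d·√(n/2) − z_{α}).
d·√(n/2) = 0.66 × √(67/2) = 0.66 × 5.788 = 3.820.
z_β = 3.820 − 1.960 = 1.860.
Power = Φ(1.860) = 0.969.

power ≈ 0.97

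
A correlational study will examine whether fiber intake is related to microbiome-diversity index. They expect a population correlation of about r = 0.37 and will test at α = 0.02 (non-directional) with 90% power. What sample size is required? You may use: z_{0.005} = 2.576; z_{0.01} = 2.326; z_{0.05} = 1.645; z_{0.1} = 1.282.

Fisher's z: C = ½·ln((1+r)/(1−r)) = ½·ln(2.1746) = 0.3884.
n = ((z_{α/2} + z_β)/C)² + 3.
(2.326 + 1.282) / 0.3884 = 3.608 / 0.3884 = 9.289.
n = 9.289² + 3 = 86.29 + 3 = 89.3.
Round up.

n = 90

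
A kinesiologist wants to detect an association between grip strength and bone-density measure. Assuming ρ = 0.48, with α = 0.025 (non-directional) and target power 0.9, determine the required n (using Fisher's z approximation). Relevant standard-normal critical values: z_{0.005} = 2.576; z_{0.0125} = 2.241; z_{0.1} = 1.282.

Fisher's z: C = ½·ln((1+r)/(1−r)) = ½·ln(2.8462) = 0.5230.
n = ((z_{α/2} + z_β)/C)² + 3.
(2.241 + 1.282) / 0.5230 = 3.523 / 0.5230 = 6.736.
n = 6.736² + 3 = 45.38 + 3 = 48.4.
Round up.

n = 49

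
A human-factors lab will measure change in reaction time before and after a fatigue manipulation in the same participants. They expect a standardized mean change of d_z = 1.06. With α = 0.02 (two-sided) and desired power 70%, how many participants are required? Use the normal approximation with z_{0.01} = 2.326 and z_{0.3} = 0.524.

For a paired (one-sample on differences) test: n = ((z_{α/2} + z_β) / d)².
z_{α/2} + z_β = 2.326 + 0.524 = 2.850.
n = (2.850 / 1.06)² = 2.689² = 7.23.
Round up.

n = 8 pairs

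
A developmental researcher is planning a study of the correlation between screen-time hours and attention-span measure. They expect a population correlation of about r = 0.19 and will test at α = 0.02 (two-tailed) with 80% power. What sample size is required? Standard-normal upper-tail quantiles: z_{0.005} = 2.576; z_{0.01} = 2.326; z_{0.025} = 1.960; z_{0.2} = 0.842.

n = 275

Fisher's z: C = ½·ln((1+r)/(1−r)) = ½·ln(1.4691) = 0.1923.
n = ((z_{α/2} + z_β)/C)² + 3.
(2.326 + 0.842) / 0.1923 = 3.168 / 0.1923 = 16.474.
n = 16.474² + 3 = 271.40 + 3 = 274.4.
Round up.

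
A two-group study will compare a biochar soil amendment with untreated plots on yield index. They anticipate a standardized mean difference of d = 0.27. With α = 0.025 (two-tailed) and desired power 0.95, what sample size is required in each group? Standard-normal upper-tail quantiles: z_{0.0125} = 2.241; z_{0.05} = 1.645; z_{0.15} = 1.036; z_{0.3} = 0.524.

For two independent groups with equal n: n = 2·((z_{α/2} + z_β) / d)².
z_{α/2} + z_β = 2.241 + 1.645 = 3.886.
n = 2 × (3.886 / 0.27)² = 2 × 14.393² = 2 × 207.15 = 414.3.
Round up to the next whole participant.

n = 415 per group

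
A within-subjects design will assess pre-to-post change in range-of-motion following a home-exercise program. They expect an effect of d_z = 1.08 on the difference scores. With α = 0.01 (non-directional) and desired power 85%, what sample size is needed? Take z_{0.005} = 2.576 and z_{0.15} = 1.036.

n = 12 pairs

For a paired (one-sample on differences) test: n = ((z_{α/2} + z_β) / d)².
z_{α/2} + z_β = 2.576 + 1.036 = 3.612.
n = (3.612 / 1.08)² = 3.344² = 11.19.
Round up.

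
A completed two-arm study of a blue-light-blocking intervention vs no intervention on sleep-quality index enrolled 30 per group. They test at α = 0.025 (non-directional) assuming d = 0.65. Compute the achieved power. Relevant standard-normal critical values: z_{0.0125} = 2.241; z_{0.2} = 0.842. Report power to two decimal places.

For two equal groups, power = Φ(d·√(n/2) − z_{α/2}).
d·√(n/2) = 0.65 × √(30/2) = 0.65 × 3.873 = 2.517.
z_β = 2.517 − 2.241 = 0.276.
Power = Φ(0.276) = 0.609.

power ≈ 0.61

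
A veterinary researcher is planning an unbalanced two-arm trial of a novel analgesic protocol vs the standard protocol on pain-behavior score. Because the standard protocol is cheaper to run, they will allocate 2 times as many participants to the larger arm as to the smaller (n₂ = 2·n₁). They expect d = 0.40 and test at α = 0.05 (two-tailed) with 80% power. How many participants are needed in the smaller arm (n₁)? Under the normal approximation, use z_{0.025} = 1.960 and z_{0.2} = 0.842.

n₁ = 74

With allocation ratio k = n₂/n₁ = 2, Var(x̄₁−x̄₂) = σ²(1/n₁ + 1/(k·n₁)) = σ²·(k+1)/(k·n₁).
So n₁ = (1 + 1/k)·((z_{α/2} + z_β)/d)² = 1.500 × (2.802/0.40)².
n₁ = 1.500 × 49.07 = 73.6.
Round up: n₁ = 74, giving n₂ = 2 × 74 = 148.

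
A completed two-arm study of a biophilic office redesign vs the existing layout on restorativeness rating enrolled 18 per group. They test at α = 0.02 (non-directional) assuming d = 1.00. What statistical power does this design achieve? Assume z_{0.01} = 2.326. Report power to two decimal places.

For two equal groups, power = Φ(d·√(n/2) − z_{α/2}).
d·√(n/2) = 1.00 × √(18/2) = 1.00 × 3.000 = 3.000.
z_β = 3.000 − 2.326 = 0.674.
Power = Φ(0.674) = 0.750.

power ≈ 0.75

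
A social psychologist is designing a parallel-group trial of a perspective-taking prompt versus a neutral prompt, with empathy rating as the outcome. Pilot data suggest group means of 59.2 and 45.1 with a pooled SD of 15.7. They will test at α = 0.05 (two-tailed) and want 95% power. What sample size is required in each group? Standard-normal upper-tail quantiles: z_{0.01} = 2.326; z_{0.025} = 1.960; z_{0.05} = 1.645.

n = 33 per group

Cohen's d = |M₁ − M₂| / SD_pooled = |59.2 − 45.1| / 15.7 = 14.1 / 15.7 = 0.898.
For two independent groups with equal n: n = 2·((z_{α/2} + z_β) / d)².
z_{α/2} + z_β = 1.960 + 1.645 = 3.605.
n = 2 × (3.605 / 0.898)² = 2 × 4.014² = 2 × 16.12 = 32.2.
Round up to the next whole participant.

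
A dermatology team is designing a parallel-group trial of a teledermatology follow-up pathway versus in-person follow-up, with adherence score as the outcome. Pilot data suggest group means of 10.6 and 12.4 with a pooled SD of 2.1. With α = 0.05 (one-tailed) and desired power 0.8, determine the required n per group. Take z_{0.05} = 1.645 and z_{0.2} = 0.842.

Cohen's d = |M₁ − M₂| / SD_pooled = |10.6 − 12.4| / 2.1 = 1.8 / 2.1 = 0.857.
For two independent groups with equal n: n = 2·((z_{α} + z_β) / d)².
z_{α} + z_β = 1.645 + 0.842 = 2.487.
n = 2 × (2.487 / 0.857)² = 2 × 2.902² = 2 × 8.42 = 16.8.
Round up to the next whole participant.

n = 17 per group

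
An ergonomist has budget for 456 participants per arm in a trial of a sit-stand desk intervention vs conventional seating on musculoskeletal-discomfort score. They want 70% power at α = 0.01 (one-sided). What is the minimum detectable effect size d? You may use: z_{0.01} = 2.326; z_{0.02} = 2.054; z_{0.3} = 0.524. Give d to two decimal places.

d_min ≈ 0.19

For two independent groups of n = 456 each: d_min = (z_{α} + z_β)·√(2/n).
z-sum = 2.326 + 0.524 = 2.850.
d_min = 2.850 × √(2/456) = 2.850 × 0.0662 = 0.189.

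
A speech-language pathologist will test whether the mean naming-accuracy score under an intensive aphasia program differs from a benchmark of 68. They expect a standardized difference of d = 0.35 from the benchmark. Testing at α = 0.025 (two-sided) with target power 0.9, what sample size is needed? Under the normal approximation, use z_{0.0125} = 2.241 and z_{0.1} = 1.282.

For a one-sample test: n = ((z_{α/2} + z_β) / d)².
z_{α/2} + z_β = 2.241 + 1.282 = 3.523.
n = (3.523 / 0.35)² = 10.066² = 101.32.
Round up.

n = 102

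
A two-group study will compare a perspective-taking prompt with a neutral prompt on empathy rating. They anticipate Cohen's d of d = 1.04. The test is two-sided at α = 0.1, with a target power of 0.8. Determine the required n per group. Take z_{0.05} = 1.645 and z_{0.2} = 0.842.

For two independent groups with equal n: n = 2·((z_{α/2} + z_β) / d)².
z_{α/2} + z_β = 1.645 + 0.842 = 2.487.
n = 2 × (2.487 / 1.04)² = 2 × 2.391² = 2 × 5.72 = 11.4.
Round up to the next whole participant.

n = 12 per group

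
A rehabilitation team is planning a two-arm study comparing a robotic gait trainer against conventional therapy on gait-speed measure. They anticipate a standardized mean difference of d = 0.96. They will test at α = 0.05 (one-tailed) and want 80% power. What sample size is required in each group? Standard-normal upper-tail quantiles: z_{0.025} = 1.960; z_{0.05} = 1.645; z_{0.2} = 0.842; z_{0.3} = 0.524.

n = 14 per group

For two independent groups with equal n: n = 2·((z_{α} + z_β) / d)².
z_{α} + z_β = 1.645 + 0.842 = 2.487.
n = 2 × (2.487 / 0.96)² = 2 × 2.591² = 2 × 6.71 = 13.4.
Round up to the next whole participant.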